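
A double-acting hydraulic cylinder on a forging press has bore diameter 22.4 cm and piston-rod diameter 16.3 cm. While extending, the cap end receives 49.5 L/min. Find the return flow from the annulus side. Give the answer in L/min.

Cap-side area A_cap = π/4 × (22.4 cm)² = 394.1 cm^2
Rod-side annular area A_ann = π/4 × (22.4² − 16.3²) = 185.4 cm^2
Piston speed v = Q_in/A_cap; rod-end outflow Q_out = v × A_ann = Q_in × A_ann/A_cap.

Q_out ≈ 23.3 L/min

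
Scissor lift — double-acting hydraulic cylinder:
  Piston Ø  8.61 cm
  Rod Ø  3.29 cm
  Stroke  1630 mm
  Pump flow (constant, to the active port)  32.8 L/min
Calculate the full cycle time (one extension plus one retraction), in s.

t ≈ 32.2 s

Cap-side area A_cap = π/4 × (8.61 cm)² = 58.22 cm^2
Rod-side annular area A_ann = π/4 × (8.61² − 3.29²) = 49.72 cm^2
t_ext = A_cap·L/Q = 17.36 s
t_ret = A_ann·L/Q = 14.83 s
t_cycle = t_ext + t_ret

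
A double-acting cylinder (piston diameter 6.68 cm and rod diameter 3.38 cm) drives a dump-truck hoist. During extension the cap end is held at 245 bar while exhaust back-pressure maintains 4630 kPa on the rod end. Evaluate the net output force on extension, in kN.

F ≈ 73.8 kN

Cap-side area A_cap = π/4 × (6.68 cm)² = 35.05 cm^2
Rod-side annular area A_ann = π/4 × (6.68² − 3.38²) = 26.07 cm^2
Net thrust = P_cap·A_cap − P_rod·A_ann = 85.86 kN − 12.07 kN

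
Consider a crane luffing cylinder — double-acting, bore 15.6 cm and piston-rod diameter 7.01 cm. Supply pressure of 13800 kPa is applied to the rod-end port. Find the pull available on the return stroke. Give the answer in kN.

F ≈ 211 kN

Rod-side annular area A_ann = π/4 × (15.6² − 7.01²) = 152.5 cm^2
On retraction the pressure acts on the annular area (bore minus rod).
F = P × A_ann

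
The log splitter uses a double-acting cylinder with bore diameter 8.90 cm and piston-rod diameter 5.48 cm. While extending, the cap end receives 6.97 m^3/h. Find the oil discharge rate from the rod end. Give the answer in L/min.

Q_out ≈ 72.1 L/min

Cap-side area A_cap = π/4 × (8.90 cm)² = 62.21 cm^2
Rod-side annular area A_ann = π/4 × (8.90² − 5.48²) = 38.63 cm^2
Piston speed v = Q_in/A_cap; rod-end outflow Q_out = v × A_ann = Q_in × A_ann/A_cap.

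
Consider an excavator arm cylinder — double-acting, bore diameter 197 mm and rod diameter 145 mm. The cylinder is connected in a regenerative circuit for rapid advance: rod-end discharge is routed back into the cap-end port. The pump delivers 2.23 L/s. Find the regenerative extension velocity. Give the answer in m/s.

v ≈ 0.135 m/s

In regeneration the rod-end outflow joins the pump flow into the cap end, so the net volume the pump must supply per unit advance equals the rod cross-section area.
Rod cross-section A_rod = π/4 × (145 mm)² = 16510 mm^2
v = Q_pump / A_rod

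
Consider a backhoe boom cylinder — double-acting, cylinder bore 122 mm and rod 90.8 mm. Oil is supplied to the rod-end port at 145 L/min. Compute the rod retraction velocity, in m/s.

v ≈ 0.463 m/s

Rod-side annular area A_ann = π/4 × (122² − 90.8²) = 5215 mm^2
Flow into the rod-end port fills the annular volume.
v = Q / A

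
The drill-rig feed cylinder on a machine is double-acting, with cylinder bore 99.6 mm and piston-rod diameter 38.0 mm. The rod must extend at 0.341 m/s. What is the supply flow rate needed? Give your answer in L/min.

Cap-side area A_cap = π/4 × (99.6 mm)² = 7791 mm^2
Q = A × v

Q ≈ 159 L/min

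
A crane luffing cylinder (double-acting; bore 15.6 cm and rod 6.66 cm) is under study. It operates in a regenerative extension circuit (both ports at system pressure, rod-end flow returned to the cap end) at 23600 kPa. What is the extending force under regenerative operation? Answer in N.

With equal pressure on both faces, forces on the annular region cancel; the net push is pressure × rod cross-section.
Rod cross-section A_rod = π/4 × (6.66 cm)² = 34.84 cm^2
F = P × A_rod

F ≈ 82200 N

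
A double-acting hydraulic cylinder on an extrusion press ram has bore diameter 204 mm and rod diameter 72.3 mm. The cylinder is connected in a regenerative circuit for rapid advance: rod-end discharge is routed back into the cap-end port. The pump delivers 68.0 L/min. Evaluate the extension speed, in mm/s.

In regeneration the rod-end outflow joins the pump flow into the cap end, so the net volume the pump must supply per unit advance equals the rod cross-section area.
Rod cross-section A_rod = π/4 × (72.3 mm)² = 4106 mm^2
v = Q_pump / A_rod

v ≈ 276 mm/s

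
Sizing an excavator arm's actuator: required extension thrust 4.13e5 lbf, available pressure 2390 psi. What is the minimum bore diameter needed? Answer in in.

Extension force acts on the full piston face: F = P × (π/4)D².
D = √(4F / (πP)) = √(4 × 4.13e5 lbf / (π × 2390 psi))

D ≈ 14.8 in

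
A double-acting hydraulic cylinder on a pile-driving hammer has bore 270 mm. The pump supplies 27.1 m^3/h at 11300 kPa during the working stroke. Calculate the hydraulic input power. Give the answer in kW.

Hydraulic power = P × Q

W ≈ 85.1 kW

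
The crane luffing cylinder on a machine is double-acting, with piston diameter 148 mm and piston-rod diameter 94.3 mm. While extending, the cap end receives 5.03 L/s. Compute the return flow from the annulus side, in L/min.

Q_out ≈ 179 L/min

Cap-side area A_cap = π/4 × (148 mm)² = 17200 mm^2
Rod-side annular area A_ann = π/4 × (148² − 94.3²) = 10220 mm^2
Piston speed v = Q_in/A_cap; rod-end outflow Q_out = v × A_ann = Q_in × A_ann/A_cap.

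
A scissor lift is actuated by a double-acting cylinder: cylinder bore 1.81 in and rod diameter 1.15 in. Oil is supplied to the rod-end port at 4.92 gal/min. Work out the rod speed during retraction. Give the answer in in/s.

v ≈ 12.3 in/s

Rod-side annular area A_ann = π/4 × (1.81² − 1.15²) = 1.534 in^2
Flow into the rod-end port fills the annular volume.
v = Q / A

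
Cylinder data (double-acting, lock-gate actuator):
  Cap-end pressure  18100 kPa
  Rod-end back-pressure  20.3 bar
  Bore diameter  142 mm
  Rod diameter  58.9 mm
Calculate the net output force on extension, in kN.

F ≈ 260 kN

Cap-side area A_cap = π/4 × (142 mm)² = 15840 mm^2
Rod-side annular area A_ann = π/4 × (142² − 58.9²) = 13110 mm^2
Net thrust = P_cap·A_cap − P_rod·A_ann = 286.6 kN − 26.62 kN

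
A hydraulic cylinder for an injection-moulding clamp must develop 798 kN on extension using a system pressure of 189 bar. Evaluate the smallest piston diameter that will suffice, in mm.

D ≈ 232 mm

Extension force acts on the full piston face: F = P × (π/4)D².
D = √(4F / (πP)) = √(4 × 798 kN / (π × 189 bar))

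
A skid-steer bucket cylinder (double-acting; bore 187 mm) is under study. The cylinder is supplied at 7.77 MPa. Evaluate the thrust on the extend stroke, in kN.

Cap-side area A_cap = π/4 × (187 mm)² = 27460 mm^2
F = P × A_cap = 7.77 MPa × A_cap

F ≈ 213 kN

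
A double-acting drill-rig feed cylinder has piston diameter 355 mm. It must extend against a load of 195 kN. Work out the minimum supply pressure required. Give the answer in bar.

Cap-side area A_cap = π/4 × (355 mm)² = 98980 mm^2
P = F / A = 195 kN / A

P ≈ 19.7 bar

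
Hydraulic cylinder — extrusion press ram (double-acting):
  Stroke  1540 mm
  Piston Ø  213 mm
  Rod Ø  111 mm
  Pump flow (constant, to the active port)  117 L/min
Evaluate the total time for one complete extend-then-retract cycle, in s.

t ≈ 48.6 s

Cap-side area A_cap = π/4 × (213 mm)² = 35630 mm^2
Rod-side annular area A_ann = π/4 × (213² − 111²) = 25960 mm^2
t_ext = A_cap·L/Q = 28.14 s
t_ret = A_ann·L/Q = 20.50 s
t_cycle = t_ext + t_ret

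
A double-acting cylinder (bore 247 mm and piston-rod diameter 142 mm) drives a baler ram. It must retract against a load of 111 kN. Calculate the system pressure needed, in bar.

Rod-side annular area A_ann = π/4 × (247² − 142²) = 32080 mm^2
Retraction: pressure acts on the annular area.
P = F / A = 111 kN / A

P ≈ 34.6 bar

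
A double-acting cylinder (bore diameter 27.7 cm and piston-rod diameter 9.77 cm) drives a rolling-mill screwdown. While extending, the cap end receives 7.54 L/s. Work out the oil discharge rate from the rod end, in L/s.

Q_out ≈ 6.60 L/s

Cap-side area A_cap = π/4 × (27.7 cm)² = 602.6 cm^2
Rod-side annular area A_ann = π/4 × (27.7² − 9.77²) = 527.7 cm^2
Piston speed v = Q_in/A_cap; rod-end outflow Q_out = v × A_ann = Q_in × A_ann/A_cap.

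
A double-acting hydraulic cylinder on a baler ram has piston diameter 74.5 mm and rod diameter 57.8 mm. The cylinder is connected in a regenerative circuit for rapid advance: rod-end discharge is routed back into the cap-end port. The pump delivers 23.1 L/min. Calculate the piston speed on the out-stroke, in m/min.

In regeneration the rod-end outflow joins the pump flow into the cap end, so the net volume the pump must supply per unit advance equals the rod cross-section area.
Rod cross-section A_rod = π/4 × (57.8 mm)² = 2624 mm^2
v = Q_pump / A_rod

v ≈ 8.80 m/min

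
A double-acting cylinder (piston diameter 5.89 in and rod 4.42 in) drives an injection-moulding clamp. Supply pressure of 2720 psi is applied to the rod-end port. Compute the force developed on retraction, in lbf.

Rod-side annular area A_ann = π/4 × (5.89² − 4.42²) = 11.90 in^2
On retraction the pressure acts on the annular area (bore minus rod).
F = P × A_ann

F ≈ 32400 lbf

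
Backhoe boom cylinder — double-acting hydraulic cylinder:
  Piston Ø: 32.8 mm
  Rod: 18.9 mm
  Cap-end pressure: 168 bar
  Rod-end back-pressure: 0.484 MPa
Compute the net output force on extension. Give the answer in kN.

F ≈ 13.9 kN

Cap-side area A_cap = π/4 × (32.8 mm)² = 845.0 mm^2
Rod-side annular area A_ann = π/4 × (32.8² − 18.9²) = 564.4 mm^2
Net thrust = P_cap·A_cap − P_rod·A_ann = 14.20 kN − 0.2732 kN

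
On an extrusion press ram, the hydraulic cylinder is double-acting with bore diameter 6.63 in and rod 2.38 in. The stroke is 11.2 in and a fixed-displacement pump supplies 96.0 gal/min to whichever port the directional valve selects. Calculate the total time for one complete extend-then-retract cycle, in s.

t ≈ 1.96 s

Cap-side area A_cap = π/4 × (6.63 in)² = 34.52 in^2
Rod-side annular area A_ann = π/4 × (6.63² − 2.38²) = 30.07 in^2
t_ext = A_cap·L/Q = 1.046 s
t_ret = A_ann·L/Q = 0.9114 s
t_cycle = t_ext + t_ret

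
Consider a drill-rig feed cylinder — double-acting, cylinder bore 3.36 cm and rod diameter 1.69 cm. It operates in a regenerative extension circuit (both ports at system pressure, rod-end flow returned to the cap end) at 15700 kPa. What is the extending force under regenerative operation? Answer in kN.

F ≈ 3.52 kN

With equal pressure on both faces, forces on the annular region cancel; the net push is pressure × rod cross-section.
Rod cross-section A_rod = π/4 × (1.69 cm)² = 2.243 cm^2
F = P × A_rod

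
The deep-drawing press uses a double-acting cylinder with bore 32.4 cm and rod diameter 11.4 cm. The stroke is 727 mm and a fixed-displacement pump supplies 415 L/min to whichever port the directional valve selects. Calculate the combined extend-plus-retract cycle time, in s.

Cap-side area A_cap = π/4 × (32.4 cm)² = 824.5 cm^2
Rod-side annular area A_ann = π/4 × (32.4² − 11.4²) = 722.4 cm^2
t_ext = A_cap·L/Q = 8.666 s
t_ret = A_ann·L/Q = 7.593 s
t_cycle = t_ext + t_ret

t ≈ 16.3 s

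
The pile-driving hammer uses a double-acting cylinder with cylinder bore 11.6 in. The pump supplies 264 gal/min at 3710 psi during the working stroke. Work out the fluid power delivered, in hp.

W ≈ 571 hp

Hydraulic power = P × Q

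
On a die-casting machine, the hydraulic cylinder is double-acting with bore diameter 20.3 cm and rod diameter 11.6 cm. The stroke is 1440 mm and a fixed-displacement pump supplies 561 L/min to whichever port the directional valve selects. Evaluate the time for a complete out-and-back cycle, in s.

t ≈ 8.34 s

Cap-side area A_cap = π/4 × (20.3 cm)² = 323.7 cm^2
Rod-side annular area A_ann = π/4 × (20.3² − 11.6²) = 218.0 cm^2
t_ext = A_cap·L/Q = 4.985 s
t_ret = A_ann·L/Q = 3.357 s
t_cycle = t_ext + t_ret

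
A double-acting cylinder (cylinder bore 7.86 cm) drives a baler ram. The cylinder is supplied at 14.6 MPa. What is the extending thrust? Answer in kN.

F ≈ 70.8 kN

Cap-side area A_cap = π/4 × (7.86 cm)² = 48.52 cm^2
F = P × A_cap = 14.6 MPa × A_cap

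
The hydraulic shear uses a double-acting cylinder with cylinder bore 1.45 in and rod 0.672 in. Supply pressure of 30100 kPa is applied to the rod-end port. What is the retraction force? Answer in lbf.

F ≈ 5660 lbf

Rod-side annular area A_ann = π/4 × (1.45² − 0.672²) = 1.297 in^2
On retraction the pressure acts on the annular area (bore minus rod).
F = P × A_ann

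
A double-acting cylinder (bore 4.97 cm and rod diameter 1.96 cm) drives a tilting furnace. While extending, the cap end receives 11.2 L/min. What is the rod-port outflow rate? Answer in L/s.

Q_out ≈ 0.158 L/s

Cap-side area A_cap = π/4 × (4.97 cm)² = 19.40 cm^2
Rod-side annular area A_ann = π/4 × (4.97² − 1.96²) = 16.38 cm^2
Piston speed v = Q_in/A_cap; rod-end outflow Q_out = v × A_ann = Q_in × A_ann/A_cap.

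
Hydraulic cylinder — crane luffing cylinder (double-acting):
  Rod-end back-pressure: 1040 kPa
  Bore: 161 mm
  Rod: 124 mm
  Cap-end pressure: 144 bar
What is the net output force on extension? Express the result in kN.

Cap-side area A_cap = π/4 × (161 mm)² = 20360 mm^2
Rod-side annular area A_ann = π/4 × (161² − 124²) = 8282 mm^2
Net thrust = P_cap·A_cap − P_rod·A_ann = 293.2 kN − 8.613 kN

F ≈ 285 kN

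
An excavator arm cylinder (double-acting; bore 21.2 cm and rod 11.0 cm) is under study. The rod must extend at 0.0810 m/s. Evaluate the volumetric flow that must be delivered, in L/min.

Q ≈ 172 L/min

Cap-side area A_cap = π/4 × (21.2 cm)² = 353.0 cm^2
Q = A × v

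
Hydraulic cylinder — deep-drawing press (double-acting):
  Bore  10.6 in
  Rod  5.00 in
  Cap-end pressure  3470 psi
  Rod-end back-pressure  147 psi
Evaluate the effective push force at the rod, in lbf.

Cap-side area A_cap = π/4 × (10.6 in)² = 88.25 in^2
Rod-side annular area A_ann = π/4 × (10.6² − 5.00²) = 68.61 in^2
Net thrust = P_cap·A_cap − P_rod·A_ann = 3.062e5 lbf − 10090 lbf

F ≈ 2.96e5 lbf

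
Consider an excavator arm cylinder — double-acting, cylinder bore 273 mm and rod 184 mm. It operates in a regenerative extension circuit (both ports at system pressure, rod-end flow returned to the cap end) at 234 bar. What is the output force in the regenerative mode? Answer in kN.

F ≈ 622 kN

With equal pressure on both faces, forces on the annular region cancel; the net push is pressure × rod cross-section.
Rod cross-section A_rod = π/4 × (184 mm)² = 26590 mm^2
F = P × A_rod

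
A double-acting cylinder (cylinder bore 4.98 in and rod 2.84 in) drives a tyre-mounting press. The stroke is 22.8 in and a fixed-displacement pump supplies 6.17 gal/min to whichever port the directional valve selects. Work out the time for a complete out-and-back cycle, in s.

Cap-side area A_cap = π/4 × (4.98 in)² = 19.48 in^2
Rod-side annular area A_ann = π/4 × (4.98² − 2.84²) = 13.14 in^2
t_ext = A_cap·L/Q = 18.70 s
t_ret = A_ann·L/Q = 12.62 s
t_cycle = t_ext + t_ret

t ≈ 31.3 s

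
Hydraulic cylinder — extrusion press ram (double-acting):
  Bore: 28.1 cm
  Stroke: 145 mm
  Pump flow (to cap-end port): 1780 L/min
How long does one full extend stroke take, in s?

t ≈ 0.303 s

Cap-side area A_cap = π/4 × (28.1 cm)² = 620.2 cm^2
Swept volume V = A × L; t = V / Q = A·L / Q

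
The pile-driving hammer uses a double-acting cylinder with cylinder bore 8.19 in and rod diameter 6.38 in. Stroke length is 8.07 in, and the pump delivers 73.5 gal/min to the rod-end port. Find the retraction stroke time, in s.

t ≈ 0.591 s

Rod-side annular area A_ann = π/4 × (8.19² − 6.38²) = 20.71 in^2
Swept volume V = A × L; t = V / Q = A·L / Q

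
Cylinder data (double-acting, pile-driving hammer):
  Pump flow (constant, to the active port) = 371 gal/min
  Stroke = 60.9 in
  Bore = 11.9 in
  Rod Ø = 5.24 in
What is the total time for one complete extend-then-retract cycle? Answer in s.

t ≈ 8.56 s

Cap-side area A_cap = π/4 × (11.9 in)² = 111.2 in^2
Rod-side annular area A_ann = π/4 × (11.9² − 5.24²) = 89.66 in^2
t_ext = A_cap·L/Q = 4.742 s
t_ret = A_ann·L/Q = 3.823 s
t_cycle = t_ext + t_ret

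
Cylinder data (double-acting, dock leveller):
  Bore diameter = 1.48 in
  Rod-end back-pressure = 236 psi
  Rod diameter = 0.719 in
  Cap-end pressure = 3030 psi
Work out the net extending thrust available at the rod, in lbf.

F ≈ 4900 lbf

Cap-side area A_cap = π/4 × (1.48 in)² = 1.720 in^2
Rod-side annular area A_ann = π/4 × (1.48² − 0.719²) = 1.314 in^2
Net thrust = P_cap·A_cap − P_rod·A_ann = 5213 lbf − 310.2 lbf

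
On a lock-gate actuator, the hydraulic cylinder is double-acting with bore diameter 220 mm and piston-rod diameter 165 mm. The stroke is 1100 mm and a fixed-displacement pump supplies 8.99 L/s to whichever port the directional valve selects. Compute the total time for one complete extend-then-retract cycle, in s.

Cap-side area A_cap = π/4 × (220 mm)² = 38010 mm^2
Rod-side annular area A_ann = π/4 × (220² − 165²) = 16630 mm^2
t_ext = A_cap·L/Q = 4.651 s
t_ret = A_ann·L/Q = 2.035 s
t_cycle = t_ext + t_ret

t ≈ 6.69 s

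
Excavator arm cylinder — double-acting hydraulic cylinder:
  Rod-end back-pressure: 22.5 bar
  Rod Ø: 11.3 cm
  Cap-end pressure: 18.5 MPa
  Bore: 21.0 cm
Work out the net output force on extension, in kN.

F ≈ 585 kN

Cap-side area A_cap = π/4 × (21.0 cm)² = 346.4 cm^2
Rod-side annular area A_ann = π/4 × (21.0² − 11.3²) = 246.1 cm^2
Net thrust = P_cap·A_cap − P_rod·A_ann = 640.8 kN − 55.37 kN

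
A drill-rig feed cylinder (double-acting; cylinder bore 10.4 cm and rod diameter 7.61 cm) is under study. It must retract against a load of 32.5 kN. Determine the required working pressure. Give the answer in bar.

Rod-side annular area A_ann = π/4 × (10.4² − 7.61²) = 39.46 cm^2
Retraction: pressure acts on the annular area.
P = F / A = 32.5 kN / A

P ≈ 82.4 bar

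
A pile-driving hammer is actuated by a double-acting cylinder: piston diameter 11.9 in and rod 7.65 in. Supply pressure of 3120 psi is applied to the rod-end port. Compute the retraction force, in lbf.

F ≈ 2.04e5 lbf

Rod-side annular area A_ann = π/4 × (11.9² − 7.65²) = 65.26 in^2
On retraction the pressure acts on the annular area (bore minus rod).
F = P × A_ann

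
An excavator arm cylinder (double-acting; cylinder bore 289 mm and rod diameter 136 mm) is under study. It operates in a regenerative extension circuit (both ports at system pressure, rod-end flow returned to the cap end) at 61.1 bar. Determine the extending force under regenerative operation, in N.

With equal pressure on both faces, forces on the annular region cancel; the net push is pressure × rod cross-section.
Rod cross-section A_rod = π/4 × (136 mm)² = 14530 mm^2
F = P × A_rod

F ≈ 88800 N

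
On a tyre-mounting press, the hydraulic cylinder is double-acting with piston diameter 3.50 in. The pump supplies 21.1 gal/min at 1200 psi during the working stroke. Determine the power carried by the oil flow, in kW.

Hydraulic power = P × Q

W ≈ 11.0 kW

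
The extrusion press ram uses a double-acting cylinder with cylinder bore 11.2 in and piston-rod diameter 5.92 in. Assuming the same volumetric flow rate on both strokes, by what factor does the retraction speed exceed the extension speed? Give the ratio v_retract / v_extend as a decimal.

v_ret/v_ext ≈ 1.39

Cap-side area A_cap = π/4 × (11.2 in)² = 98.52 in^2
Rod-side annular area A_ann = π/4 × (11.2² − 5.92²) = 70.99 in^2
For equal Q, v ∝ 1/A, so v_ret/v_ext = A_cap/A_ann.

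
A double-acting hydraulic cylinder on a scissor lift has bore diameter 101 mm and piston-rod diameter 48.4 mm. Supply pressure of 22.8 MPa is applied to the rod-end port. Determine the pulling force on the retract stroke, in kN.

Rod-side annular area A_ann = π/4 × (101² − 48.4²) = 6172 mm^2
On retraction the pressure acts on the annular area (bore minus rod).
F = P × A_ann

F ≈ 141 kN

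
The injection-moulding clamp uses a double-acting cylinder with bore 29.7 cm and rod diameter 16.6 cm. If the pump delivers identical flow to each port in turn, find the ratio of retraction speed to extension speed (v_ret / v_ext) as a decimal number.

v_ret/v_ext ≈ 1.45

Cap-side area A_cap = π/4 × (29.7 cm)² = 692.8 cm^2
Rod-side annular area A_ann = π/4 × (29.7² − 16.6²) = 476.4 cm^2
For equal Q, v ∝ 1/A, so v_ret/v_ext = A_cap/A_ann.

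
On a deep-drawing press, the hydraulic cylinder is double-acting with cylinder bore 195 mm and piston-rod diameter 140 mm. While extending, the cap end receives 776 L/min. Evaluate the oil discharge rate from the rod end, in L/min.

Q_out ≈ 376 L/min

Cap-side area A_cap = π/4 × (195 mm)² = 29860 mm^2
Rod-side annular area A_ann = π/4 × (195² − 140²) = 14470 mm^2
Piston speed v = Q_in/A_cap; rod-end outflow Q_out = v × A_ann = Q_in × A_ann/A_cap.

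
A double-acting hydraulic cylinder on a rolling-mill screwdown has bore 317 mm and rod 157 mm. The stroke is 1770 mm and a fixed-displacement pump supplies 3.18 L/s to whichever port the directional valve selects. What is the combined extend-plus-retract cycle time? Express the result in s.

t ≈ 77.1 s

Cap-side area A_cap = π/4 × (317 mm)² = 78920 mm^2
Rod-side annular area A_ann = π/4 × (317² − 157²) = 59560 mm^2
t_ext = A_cap·L/Q = 43.93 s
t_ret = A_ann·L/Q = 33.15 s
t_cycle = t_ext + t_ret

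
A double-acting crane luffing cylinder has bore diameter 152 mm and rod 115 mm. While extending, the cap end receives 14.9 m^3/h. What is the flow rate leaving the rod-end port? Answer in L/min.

Cap-side area A_cap = π/4 × (152 mm)² = 18150 mm^2
Rod-side annular area A_ann = π/4 × (152² − 115²) = 7759 mm^2
Piston speed v = Q_in/A_cap; rod-end outflow Q_out = v × A_ann = Q_in × A_ann/A_cap.

Q_out ≈ 106 L/min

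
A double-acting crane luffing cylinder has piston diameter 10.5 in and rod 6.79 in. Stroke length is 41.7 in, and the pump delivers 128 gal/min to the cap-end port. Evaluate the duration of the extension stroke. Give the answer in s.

Cap-side area A_cap = π/4 × (10.5 in)² = 86.59 in^2
Swept volume V = A × L; t = V / Q = A·L / Q

t ≈ 7.33 s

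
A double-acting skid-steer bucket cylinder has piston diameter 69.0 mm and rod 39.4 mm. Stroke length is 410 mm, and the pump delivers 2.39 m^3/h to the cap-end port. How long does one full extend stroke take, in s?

t ≈ 2.31 s

Cap-side area A_cap = π/4 × (69.0 mm)² = 3739 mm^2
Swept volume V = A × L; t = V / Q = A·L / Q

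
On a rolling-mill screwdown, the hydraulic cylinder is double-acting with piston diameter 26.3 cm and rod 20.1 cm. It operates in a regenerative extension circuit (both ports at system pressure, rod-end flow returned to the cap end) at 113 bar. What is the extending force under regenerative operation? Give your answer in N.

F ≈ 3.59e5 N

With equal pressure on both faces, forces on the annular region cancel; the net push is pressure × rod cross-section.
Rod cross-section A_rod = π/4 × (20.1 cm)² = 317.3 cm^2
F = P × A_rod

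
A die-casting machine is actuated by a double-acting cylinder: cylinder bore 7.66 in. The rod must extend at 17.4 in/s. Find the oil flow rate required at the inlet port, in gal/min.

Q ≈ 208 gal/min

Cap-side area A_cap = π/4 × (7.66 in)² = 46.08 in^2
Q = A × v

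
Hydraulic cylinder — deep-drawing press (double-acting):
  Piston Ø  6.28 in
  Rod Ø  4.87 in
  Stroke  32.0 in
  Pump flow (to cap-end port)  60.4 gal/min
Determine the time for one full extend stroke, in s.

Cap-side area A_cap = π/4 × (6.28 in)² = 30.97 in^2
Swept volume V = A × L; t = V / Q = A·L / Q

t ≈ 4.26 s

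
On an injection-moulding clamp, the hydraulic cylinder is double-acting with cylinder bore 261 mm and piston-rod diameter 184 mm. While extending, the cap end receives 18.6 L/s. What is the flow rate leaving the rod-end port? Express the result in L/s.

Cap-side area A_cap = π/4 × (261 mm)² = 53500 mm^2
Rod-side annular area A_ann = π/4 × (261² − 184²) = 26910 mm^2
Piston speed v = Q_in/A_cap; rod-end outflow Q_out = v × A_ann = Q_in × A_ann/A_cap.

Q_out ≈ 9.36 L/s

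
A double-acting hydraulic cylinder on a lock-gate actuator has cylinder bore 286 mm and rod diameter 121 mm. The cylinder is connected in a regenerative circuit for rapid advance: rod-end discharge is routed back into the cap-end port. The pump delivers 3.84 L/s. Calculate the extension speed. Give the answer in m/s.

v ≈ 0.334 m/s

In regeneration the rod-end outflow joins the pump flow into the cap end, so the net volume the pump must supply per unit advance equals the rod cross-section area.
Rod cross-section A_rod = π/4 × (121 mm)² = 11500 mm^2
v = Q_pump / A_rod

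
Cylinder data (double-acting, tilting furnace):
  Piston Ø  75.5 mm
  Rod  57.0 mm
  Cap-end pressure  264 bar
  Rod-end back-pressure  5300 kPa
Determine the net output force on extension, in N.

Cap-side area A_cap = π/4 × (75.5 mm)² = 4477 mm^2
Rod-side annular area A_ann = π/4 × (75.5² − 57.0²) = 1925 mm^2
Net thrust = P_cap·A_cap − P_rod·A_ann = 1.182e5 N − 10200 N

F ≈ 1.08e5 N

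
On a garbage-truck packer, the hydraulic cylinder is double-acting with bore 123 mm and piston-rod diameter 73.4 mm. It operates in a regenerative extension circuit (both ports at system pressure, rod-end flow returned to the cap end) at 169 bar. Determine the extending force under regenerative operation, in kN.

F ≈ 71.5 kN

With equal pressure on both faces, forces on the annular region cancel; the net push is pressure × rod cross-section.
Rod cross-section A_rod = π/4 × (73.4 mm)² = 4231 mm^2
F = P × A_rod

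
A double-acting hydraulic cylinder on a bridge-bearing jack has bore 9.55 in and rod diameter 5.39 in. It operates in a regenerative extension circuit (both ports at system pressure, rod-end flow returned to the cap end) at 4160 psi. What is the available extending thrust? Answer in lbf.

F ≈ 94900 lbf

With equal pressure on both faces, forces on the annular region cancel; the net push is pressure × rod cross-section.
Rod cross-section A_rod = π/4 × (5.39 in)² = 22.82 in^2
F = P × A_rod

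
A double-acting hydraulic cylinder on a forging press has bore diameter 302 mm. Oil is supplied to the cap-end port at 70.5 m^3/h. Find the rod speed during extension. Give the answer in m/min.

Cap-side area A_cap = π/4 × (302 mm)² = 71630 mm^2
v = Q / A

v ≈ 16.4 m/min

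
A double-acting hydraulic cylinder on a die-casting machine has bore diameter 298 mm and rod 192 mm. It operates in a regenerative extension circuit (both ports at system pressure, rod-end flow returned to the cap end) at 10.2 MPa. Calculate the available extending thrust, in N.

F ≈ 2.95e5 N

With equal pressure on both faces, forces on the annular region cancel; the net push is pressure × rod cross-section.
Rod cross-section A_rod = π/4 × (192 mm)² = 28950 mm^2
F = P × A_rod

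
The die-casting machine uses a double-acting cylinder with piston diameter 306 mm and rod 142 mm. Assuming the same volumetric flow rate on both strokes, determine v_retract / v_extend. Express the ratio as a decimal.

v_ret/v_ext ≈ 1.27

Cap-side area A_cap = π/4 × (306 mm)² = 73540 mm^2
Rod-side annular area A_ann = π/4 × (306² − 142²) = 57700 mm^2
For equal Q, v ∝ 1/A, so v_ret/v_ext = A_cap/A_ann.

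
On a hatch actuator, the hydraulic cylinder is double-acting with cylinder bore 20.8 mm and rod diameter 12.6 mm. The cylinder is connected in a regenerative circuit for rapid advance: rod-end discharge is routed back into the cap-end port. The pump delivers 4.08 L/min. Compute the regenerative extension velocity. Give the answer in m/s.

In regeneration the rod-end outflow joins the pump flow into the cap end, so the net volume the pump must supply per unit advance equals the rod cross-section area.
Rod cross-section A_rod = π/4 × (12.6 mm)² = 124.7 mm^2
v = Q_pump / A_rod

v ≈ 0.545 m/s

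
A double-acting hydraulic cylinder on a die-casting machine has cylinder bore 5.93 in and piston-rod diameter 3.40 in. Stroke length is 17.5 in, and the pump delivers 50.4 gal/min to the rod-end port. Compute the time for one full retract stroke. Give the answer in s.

Rod-side annular area A_ann = π/4 × (5.93² − 3.40²) = 18.54 in^2
Swept volume V = A × L; t = V / Q = A·L / Q

t ≈ 1.67 s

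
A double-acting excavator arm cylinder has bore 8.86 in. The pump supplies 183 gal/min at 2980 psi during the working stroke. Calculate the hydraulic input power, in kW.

W ≈ 237 kW

Hydraulic power = P × Q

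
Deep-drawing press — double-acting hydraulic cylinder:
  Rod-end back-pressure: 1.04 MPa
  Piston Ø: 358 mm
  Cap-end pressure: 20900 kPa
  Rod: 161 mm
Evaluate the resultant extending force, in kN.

Cap-side area A_cap = π/4 × (358 mm)² = 1.007e5 mm^2
Rod-side annular area A_ann = π/4 × (358² − 161²) = 80300 mm^2
Net thrust = P_cap·A_cap − P_rod·A_ann = 2104 kN − 83.51 kN

F ≈ 2020 kN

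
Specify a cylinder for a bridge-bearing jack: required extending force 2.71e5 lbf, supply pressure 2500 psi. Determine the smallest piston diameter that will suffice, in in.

Extension force acts on the full piston face: F = P × (π/4)D².
D = √(4F / (πP)) = √(4 × 2.71e5 lbf / (π × 2500 psi))

D ≈ 11.7 in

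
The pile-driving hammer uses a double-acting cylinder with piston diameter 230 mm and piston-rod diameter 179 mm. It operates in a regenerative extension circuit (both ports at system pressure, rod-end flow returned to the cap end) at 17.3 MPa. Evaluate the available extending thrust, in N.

With equal pressure on both faces, forces on the annular region cancel; the net push is pressure × rod cross-section.
Rod cross-section A_rod = π/4 × (179 mm)² = 25160 mm^2
F = P × A_rod

F ≈ 4.35e5 N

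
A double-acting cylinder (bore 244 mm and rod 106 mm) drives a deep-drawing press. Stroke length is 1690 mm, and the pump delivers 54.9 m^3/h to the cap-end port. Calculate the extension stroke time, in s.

t ≈ 5.18 s

Cap-side area A_cap = π/4 × (244 mm)² = 46760 mm^2
Swept volume V = A × L; t = V / Q = A·L / Q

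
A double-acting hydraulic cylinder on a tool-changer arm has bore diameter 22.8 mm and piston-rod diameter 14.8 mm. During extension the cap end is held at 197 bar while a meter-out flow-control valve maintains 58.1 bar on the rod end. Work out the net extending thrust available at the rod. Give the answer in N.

F ≈ 6670 N

Cap-side area A_cap = π/4 × (22.8 mm)² = 408.3 mm^2
Rod-side annular area A_ann = π/4 × (22.8² − 14.8²) = 236.2 mm^2
Net thrust = P_cap·A_cap − P_rod·A_ann = 8043 N − 1373 N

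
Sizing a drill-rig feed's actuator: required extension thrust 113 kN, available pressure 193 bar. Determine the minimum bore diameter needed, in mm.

Extension force acts on the full piston face: F = P × (π/4)D².
D = √(4F / (πP)) = √(4 × 113 kN / (π × 193 bar))

D ≈ 86.3 mm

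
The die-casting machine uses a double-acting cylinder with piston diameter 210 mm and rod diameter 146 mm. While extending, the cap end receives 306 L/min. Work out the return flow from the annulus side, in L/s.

Cap-side area A_cap = π/4 × (210 mm)² = 34640 mm^2
Rod-side annular area A_ann = π/4 × (210² − 146²) = 17890 mm^2
Piston speed v = Q_in/A_cap; rod-end outflow Q_out = v × A_ann = Q_in × A_ann/A_cap.

Q_out ≈ 2.63 L/s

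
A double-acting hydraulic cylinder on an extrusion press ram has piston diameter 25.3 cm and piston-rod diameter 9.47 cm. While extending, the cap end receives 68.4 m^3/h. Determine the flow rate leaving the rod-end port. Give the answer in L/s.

Q_out ≈ 16.3 L/s

Cap-side area A_cap = π/4 × (25.3 cm)² = 502.7 cm^2
Rod-side annular area A_ann = π/4 × (25.3² − 9.47²) = 432.3 cm^2
Piston speed v = Q_in/A_cap; rod-end outflow Q_out = v × A_ann = Q_in × A_ann/A_cap.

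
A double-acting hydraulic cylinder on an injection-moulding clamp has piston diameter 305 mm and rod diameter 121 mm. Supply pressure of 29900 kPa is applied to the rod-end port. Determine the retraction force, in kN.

F ≈ 1840 kN

Rod-side annular area A_ann = π/4 × (305² − 121²) = 61560 mm^2
On retraction the pressure acts on the annular area (bore minus rod).
F = P × A_ann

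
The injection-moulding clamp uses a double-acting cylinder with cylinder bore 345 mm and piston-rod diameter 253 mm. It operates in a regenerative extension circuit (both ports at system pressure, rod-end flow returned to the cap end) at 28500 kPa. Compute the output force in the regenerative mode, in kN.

F ≈ 1430 kN

With equal pressure on both faces, forces on the annular region cancel; the net push is pressure × rod cross-section.
Rod cross-section A_rod = π/4 × (253 mm)² = 50270 mm^2
F = P × A_rod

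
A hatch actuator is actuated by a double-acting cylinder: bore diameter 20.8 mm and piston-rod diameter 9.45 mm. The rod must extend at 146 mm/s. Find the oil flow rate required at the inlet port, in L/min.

Cap-side area A_cap = π/4 × (20.8 mm)² = 339.8 mm^2
Q = A × v

Q ≈ 2.98 L/min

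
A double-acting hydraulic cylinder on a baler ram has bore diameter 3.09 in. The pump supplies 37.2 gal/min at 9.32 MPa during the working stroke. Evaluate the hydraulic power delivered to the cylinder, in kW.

Hydraulic power = P × Q

W ≈ 21.9 kW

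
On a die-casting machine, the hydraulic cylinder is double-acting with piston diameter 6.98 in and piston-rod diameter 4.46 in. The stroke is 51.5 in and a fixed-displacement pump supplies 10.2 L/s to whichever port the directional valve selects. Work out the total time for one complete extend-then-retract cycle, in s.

t ≈ 5.04 s

Cap-side area A_cap = π/4 × (6.98 in)² = 38.26 in^2
Rod-side annular area A_ann = π/4 × (6.98² − 4.46²) = 22.64 in^2
t_ext = A_cap·L/Q = 3.166 s
t_ret = A_ann·L/Q = 1.873 s
t_cycle = t_ext + t_ret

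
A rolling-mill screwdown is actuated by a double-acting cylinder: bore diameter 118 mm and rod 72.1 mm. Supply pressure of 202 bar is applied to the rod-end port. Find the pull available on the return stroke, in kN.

F ≈ 138 kN

Rod-side annular area A_ann = π/4 × (118² − 72.1²) = 6853 mm^2
On retraction the pressure acts on the annular area (bore minus rod).
F = P × A_ann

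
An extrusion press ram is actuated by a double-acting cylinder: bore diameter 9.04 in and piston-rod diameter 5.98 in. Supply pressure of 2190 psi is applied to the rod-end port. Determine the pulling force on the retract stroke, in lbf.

F ≈ 79100 lbf

Rod-side annular area A_ann = π/4 × (9.04² − 5.98²) = 36.10 in^2
On retraction the pressure acts on the annular area (bore minus rod).
F = P × A_ann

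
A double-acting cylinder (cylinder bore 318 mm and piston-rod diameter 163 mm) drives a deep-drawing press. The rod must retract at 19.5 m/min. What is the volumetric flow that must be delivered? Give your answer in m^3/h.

Q ≈ 68.5 m^3/h

Rod-side annular area A_ann = π/4 × (318² − 163²) = 58560 mm^2
Q = A × v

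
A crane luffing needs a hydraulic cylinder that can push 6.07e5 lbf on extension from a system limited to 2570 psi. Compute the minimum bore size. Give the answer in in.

D ≈ 17.3 in

Extension force acts on the full piston face: F = P × (π/4)D².
D = √(4F / (πP)) = √(4 × 6.07e5 lbf / (π × 2570 psi))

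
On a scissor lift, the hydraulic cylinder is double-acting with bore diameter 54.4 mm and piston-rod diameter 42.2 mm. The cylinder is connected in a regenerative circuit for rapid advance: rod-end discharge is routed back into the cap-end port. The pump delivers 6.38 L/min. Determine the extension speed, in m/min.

In regeneration the rod-end outflow joins the pump flow into the cap end, so the net volume the pump must supply per unit advance equals the rod cross-section area.
Rod cross-section A_rod = π/4 × (42.2 mm)² = 1399 mm^2
v = Q_pump / A_rod

v ≈ 4.56 m/min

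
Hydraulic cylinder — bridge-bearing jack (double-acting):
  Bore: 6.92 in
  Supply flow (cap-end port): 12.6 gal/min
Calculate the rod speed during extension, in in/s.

Cap-side area A_cap = π/4 × (6.92 in)² = 37.61 in^2
v = Q / A

v ≈ 1.29 in/s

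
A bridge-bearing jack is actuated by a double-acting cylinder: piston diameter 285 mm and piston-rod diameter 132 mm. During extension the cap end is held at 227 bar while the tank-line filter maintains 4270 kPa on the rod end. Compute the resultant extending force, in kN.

F ≈ 1230 kN

Cap-side area A_cap = π/4 × (285 mm)² = 63790 mm^2
Rod-side annular area A_ann = π/4 × (285² − 132²) = 50110 mm^2
Net thrust = P_cap·A_cap − P_rod·A_ann = 1448 kN − 214.0 kN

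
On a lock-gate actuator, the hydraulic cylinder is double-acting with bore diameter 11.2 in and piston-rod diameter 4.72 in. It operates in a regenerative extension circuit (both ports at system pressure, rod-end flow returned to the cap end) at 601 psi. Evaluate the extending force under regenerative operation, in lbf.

With equal pressure on both faces, forces on the annular region cancel; the net push is pressure × rod cross-section.
Rod cross-section A_rod = π/4 × (4.72 in)² = 17.50 in^2
F = P × A_rod

F ≈ 10500 lbf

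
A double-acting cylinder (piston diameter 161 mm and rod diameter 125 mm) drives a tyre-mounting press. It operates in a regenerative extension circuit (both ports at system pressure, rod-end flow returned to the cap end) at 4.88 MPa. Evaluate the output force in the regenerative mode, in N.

With equal pressure on both faces, forces on the annular region cancel; the net push is pressure × rod cross-section.
Rod cross-section A_rod = π/4 × (125 mm)² = 12270 mm^2
F = P × A_rod

F ≈ 59900 N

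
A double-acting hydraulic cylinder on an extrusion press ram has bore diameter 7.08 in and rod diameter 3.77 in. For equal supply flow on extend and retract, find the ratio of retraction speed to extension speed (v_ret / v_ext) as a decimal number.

Cap-side area A_cap = π/4 × (7.08 in)² = 39.37 in^2
Rod-side annular area A_ann = π/4 × (7.08² − 3.77²) = 28.21 in^2
For equal Q, v ∝ 1/A, so v_ret/v_ext = A_cap/A_ann.

v_ret/v_ext ≈ 1.40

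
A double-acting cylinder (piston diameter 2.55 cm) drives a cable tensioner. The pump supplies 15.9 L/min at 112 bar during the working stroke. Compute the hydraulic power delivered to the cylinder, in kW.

W ≈ 2.97 kW

Hydraulic power = P × Q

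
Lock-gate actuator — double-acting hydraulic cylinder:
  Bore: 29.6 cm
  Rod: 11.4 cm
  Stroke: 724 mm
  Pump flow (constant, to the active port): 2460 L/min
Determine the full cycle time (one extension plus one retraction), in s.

t ≈ 2.25 s

Cap-side area A_cap = π/4 × (29.6 cm)² = 688.1 cm^2
Rod-side annular area A_ann = π/4 × (29.6² − 11.4²) = 586.1 cm^2
t_ext = A_cap·L/Q = 1.215 s
t_ret = A_ann·L/Q = 1.035 s
t_cycle = t_ext + t_ret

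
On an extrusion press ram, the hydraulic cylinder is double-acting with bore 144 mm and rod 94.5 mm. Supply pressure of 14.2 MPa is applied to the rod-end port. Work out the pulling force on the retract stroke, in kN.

F ≈ 132 kN

Rod-side annular area A_ann = π/4 × (144² − 94.5²) = 9272 mm^2
On retraction the pressure acts on the annular area (bore minus rod).
F = P × A_ann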